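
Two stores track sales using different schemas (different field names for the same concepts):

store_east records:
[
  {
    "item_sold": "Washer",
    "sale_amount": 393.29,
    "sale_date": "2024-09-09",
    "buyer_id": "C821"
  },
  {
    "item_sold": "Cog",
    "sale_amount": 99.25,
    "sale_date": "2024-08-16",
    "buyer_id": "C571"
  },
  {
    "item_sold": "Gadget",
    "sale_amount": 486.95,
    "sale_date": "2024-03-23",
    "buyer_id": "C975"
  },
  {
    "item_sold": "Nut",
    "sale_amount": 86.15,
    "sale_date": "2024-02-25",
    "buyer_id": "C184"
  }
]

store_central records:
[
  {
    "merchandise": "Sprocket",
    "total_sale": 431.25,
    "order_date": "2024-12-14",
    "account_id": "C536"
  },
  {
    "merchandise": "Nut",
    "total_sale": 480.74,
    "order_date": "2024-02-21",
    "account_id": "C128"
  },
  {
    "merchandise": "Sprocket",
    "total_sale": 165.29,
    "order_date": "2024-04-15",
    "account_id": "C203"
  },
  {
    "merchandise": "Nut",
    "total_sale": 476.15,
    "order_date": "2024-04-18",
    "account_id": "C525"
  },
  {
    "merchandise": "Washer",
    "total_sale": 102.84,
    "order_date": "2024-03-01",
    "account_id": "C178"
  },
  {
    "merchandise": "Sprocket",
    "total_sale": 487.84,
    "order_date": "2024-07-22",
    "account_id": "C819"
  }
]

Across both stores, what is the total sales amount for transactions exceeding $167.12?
2756.22

Schema mapping: "sale_amount" (store_east) = "total_sale" (store_central) = sale amount

Sum of sales > $167.12 in store_east: 880.24
Sum of sales > $167.12 in store_central: 1875.98

Total: 880.24 + 1875.98 = 2756.22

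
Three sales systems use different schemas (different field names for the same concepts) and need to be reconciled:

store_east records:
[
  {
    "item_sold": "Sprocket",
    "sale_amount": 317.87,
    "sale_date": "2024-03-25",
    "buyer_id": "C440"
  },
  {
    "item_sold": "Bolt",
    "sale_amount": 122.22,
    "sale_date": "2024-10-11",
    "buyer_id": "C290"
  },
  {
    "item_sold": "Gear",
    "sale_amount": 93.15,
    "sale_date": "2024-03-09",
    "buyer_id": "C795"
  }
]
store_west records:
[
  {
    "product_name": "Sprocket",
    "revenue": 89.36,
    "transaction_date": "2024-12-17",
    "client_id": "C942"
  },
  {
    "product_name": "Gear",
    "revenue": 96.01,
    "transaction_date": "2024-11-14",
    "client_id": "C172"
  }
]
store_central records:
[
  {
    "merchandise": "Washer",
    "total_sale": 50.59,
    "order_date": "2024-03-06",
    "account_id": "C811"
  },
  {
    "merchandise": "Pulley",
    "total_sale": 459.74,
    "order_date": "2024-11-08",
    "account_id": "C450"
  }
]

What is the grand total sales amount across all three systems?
1228.94

Schema reconciliation - all amount fields map to sale amount:

store_east (sale_amount): 533.24
store_west (revenue): 185.37
store_central (total_sale): 510.33

Grand total: 1228.94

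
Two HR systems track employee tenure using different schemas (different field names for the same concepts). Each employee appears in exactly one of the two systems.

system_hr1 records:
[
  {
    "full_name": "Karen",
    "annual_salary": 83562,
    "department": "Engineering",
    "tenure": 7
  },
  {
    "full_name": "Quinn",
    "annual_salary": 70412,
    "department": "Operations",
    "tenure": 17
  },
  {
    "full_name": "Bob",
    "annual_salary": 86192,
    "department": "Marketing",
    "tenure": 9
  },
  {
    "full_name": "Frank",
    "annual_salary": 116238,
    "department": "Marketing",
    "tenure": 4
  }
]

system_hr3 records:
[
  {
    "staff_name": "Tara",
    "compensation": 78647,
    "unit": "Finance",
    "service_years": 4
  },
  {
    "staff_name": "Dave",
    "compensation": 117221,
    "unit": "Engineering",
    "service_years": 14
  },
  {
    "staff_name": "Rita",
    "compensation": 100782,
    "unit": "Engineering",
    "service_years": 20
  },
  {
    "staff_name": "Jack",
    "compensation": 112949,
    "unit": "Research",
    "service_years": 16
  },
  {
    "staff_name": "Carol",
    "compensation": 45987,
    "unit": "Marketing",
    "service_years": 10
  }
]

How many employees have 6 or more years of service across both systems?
7

Reconcile schemas: "tenure" (system_hr1) = "service_years" (system_hr3) = years of service

From system_hr1: 3 employees with >= 6 years
From system_hr3: 4 employees with >= 6 years

Total: 3 + 4 = 7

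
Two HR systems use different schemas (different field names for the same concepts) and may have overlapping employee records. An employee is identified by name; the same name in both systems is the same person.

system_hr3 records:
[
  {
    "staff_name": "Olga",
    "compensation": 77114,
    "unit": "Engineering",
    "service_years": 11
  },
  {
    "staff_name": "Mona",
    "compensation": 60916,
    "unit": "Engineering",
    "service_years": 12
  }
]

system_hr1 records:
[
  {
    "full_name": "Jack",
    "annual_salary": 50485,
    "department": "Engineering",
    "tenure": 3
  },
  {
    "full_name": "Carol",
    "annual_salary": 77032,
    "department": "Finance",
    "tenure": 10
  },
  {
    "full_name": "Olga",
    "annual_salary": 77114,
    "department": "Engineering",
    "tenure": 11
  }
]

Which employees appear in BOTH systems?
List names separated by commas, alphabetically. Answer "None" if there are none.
Olga

Schema mapping: "staff_name" (system_hr3) = "full_name" (system_hr1) = employee name

Names in system_hr3: ['Mona', 'Olga']
Names in system_hr1: ['Carol', 'Jack', 'Olga']

Intersection: ['Olga']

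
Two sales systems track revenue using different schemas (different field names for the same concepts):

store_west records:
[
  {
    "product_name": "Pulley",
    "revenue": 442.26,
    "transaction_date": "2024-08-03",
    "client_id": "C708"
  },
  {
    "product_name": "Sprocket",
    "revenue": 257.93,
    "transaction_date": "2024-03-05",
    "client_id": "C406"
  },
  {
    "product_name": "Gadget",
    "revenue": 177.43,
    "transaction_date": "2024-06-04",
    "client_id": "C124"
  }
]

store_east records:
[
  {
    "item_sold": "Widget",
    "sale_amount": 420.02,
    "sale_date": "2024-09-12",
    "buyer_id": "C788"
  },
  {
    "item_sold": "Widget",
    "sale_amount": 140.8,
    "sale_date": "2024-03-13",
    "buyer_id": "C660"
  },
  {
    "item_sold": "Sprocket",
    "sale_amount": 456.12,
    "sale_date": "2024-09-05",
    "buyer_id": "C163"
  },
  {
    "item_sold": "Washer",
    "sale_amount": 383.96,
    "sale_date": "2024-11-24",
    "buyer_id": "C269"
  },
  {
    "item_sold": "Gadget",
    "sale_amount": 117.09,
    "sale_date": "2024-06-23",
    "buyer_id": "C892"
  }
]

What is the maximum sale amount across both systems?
456.12

Reconcile: "revenue" (store_west) = "sale_amount" (store_east) = sale amount

Maximum in store_west: 442.26
Maximum in store_east: 456.12

Overall maximum: max(442.26, 456.12) = 456.12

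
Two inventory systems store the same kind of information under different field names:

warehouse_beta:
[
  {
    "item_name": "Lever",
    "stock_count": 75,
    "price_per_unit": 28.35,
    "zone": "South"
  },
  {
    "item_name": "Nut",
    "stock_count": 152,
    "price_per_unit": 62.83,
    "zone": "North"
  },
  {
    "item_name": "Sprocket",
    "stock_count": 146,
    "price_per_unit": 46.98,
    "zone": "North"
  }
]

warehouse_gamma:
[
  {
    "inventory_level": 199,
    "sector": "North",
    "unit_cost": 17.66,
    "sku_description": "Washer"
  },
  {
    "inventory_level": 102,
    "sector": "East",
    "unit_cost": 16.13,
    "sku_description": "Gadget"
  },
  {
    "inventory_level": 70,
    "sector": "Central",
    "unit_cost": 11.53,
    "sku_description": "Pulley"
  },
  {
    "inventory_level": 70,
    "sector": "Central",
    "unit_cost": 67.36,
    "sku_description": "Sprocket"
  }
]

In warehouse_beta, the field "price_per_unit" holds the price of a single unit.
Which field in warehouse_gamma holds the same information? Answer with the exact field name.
unit_cost

In warehouse_beta, "price_per_unit" holds the price of a single unit.
The fields in warehouse_gamma are: "inventory_level", "sector", "unit_cost", "sku_description".
"unit_cost" is the match: the name refers to the same concept and its values are decimal currency amounts (e.g. 17.66, 16.13).
The other fields ("inventory_level", "sector", "sku_description") hold different kinds of data.

So "price_per_unit" in warehouse_beta corresponds to "unit_cost" in warehouse_gamma.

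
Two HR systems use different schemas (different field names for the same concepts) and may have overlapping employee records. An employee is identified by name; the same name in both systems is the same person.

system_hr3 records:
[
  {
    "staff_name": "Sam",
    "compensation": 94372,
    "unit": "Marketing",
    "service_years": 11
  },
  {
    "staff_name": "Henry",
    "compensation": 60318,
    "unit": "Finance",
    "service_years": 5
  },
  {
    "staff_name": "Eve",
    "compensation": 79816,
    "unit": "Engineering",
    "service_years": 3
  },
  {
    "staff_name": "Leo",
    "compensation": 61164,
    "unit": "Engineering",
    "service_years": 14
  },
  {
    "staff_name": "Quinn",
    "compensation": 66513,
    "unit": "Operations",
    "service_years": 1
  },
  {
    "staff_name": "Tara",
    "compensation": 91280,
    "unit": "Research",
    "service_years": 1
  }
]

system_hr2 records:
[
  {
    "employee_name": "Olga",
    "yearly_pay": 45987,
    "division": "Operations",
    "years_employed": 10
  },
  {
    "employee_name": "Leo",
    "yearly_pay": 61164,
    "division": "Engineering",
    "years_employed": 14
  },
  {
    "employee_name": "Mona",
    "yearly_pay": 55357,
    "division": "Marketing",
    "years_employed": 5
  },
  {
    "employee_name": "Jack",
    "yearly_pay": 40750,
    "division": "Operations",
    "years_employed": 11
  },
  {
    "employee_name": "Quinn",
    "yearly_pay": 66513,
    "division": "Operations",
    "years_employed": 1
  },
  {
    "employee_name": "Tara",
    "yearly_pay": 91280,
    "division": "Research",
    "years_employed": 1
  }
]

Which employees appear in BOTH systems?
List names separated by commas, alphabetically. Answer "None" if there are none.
Leo, Quinn, Tara

Schema mapping: "staff_name" (system_hr3) = "employee_name" (system_hr2) = employee name

Names in system_hr3: ['Eve', 'Henry', 'Leo', 'Quinn', 'Sam', 'Tara']
Names in system_hr2: ['Jack', 'Leo', 'Mona', 'Olga', 'Quinn', 'Tara']

Intersection: ['Leo', 'Quinn', 'Tara']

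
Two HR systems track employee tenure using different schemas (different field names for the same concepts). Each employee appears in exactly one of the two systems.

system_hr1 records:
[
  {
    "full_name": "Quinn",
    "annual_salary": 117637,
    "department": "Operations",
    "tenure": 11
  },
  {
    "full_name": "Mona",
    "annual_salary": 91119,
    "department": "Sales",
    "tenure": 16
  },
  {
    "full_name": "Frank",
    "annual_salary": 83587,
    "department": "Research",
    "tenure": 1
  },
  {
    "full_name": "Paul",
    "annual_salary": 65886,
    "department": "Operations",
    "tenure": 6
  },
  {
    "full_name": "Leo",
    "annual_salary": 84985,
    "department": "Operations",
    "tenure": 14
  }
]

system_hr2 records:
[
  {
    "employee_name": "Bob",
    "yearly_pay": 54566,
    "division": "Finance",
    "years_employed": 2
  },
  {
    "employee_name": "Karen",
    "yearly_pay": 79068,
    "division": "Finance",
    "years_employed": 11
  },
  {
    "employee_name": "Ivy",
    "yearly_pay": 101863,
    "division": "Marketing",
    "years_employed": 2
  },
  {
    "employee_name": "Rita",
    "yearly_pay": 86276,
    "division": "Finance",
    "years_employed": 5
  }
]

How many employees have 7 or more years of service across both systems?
4

Reconcile schemas: "tenure" (system_hr1) = "years_employed" (system_hr2) = years of service

From system_hr1: 3 employees with >= 7 years
From system_hr2: 1 employees with >= 7 years

Total: 3 + 1 = 4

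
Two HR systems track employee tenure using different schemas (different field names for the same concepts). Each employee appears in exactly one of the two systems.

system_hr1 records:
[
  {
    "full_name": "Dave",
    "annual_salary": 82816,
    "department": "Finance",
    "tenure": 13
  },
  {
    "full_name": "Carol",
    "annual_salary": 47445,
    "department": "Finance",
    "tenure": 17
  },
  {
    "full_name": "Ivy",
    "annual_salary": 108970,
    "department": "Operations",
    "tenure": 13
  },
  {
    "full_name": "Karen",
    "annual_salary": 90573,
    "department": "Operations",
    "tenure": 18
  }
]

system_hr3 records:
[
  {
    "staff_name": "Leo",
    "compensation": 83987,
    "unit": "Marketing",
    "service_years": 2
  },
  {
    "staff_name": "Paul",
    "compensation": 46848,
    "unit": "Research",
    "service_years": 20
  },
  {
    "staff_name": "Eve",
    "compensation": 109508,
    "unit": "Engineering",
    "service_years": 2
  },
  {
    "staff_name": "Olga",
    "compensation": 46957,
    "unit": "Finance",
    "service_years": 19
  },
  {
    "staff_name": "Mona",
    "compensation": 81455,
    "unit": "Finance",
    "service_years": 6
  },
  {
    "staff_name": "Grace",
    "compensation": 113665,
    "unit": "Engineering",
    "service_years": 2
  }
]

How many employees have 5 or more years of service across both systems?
7

Reconcile schemas: "tenure" (system_hr1) = "service_years" (system_hr3) = years of service

From system_hr1: 4 employees with >= 5 years
From system_hr3: 3 employees with >= 5 years

Total: 4 + 3 = 7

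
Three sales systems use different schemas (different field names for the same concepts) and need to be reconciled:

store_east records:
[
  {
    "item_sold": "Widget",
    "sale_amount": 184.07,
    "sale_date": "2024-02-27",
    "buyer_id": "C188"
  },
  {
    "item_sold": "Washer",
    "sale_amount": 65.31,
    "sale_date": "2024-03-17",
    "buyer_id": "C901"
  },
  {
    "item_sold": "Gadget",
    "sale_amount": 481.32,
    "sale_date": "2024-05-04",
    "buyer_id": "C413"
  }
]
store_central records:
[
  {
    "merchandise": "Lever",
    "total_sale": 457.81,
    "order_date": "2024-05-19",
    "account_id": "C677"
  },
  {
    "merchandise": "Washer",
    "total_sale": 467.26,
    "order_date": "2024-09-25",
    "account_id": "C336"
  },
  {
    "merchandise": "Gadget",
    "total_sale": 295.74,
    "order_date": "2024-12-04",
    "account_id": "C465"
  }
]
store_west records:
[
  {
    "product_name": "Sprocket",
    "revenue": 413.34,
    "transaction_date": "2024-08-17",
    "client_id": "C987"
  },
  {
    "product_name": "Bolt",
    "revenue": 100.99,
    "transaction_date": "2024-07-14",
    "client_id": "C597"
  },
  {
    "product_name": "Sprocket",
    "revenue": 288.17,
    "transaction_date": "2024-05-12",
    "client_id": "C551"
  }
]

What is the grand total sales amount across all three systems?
2754.01

Schema reconciliation - all amount fields map to sale amount:

store_east (sale_amount): 730.7
store_central (total_sale): 1220.81
store_west (revenue): 802.5

Grand total: 2754.01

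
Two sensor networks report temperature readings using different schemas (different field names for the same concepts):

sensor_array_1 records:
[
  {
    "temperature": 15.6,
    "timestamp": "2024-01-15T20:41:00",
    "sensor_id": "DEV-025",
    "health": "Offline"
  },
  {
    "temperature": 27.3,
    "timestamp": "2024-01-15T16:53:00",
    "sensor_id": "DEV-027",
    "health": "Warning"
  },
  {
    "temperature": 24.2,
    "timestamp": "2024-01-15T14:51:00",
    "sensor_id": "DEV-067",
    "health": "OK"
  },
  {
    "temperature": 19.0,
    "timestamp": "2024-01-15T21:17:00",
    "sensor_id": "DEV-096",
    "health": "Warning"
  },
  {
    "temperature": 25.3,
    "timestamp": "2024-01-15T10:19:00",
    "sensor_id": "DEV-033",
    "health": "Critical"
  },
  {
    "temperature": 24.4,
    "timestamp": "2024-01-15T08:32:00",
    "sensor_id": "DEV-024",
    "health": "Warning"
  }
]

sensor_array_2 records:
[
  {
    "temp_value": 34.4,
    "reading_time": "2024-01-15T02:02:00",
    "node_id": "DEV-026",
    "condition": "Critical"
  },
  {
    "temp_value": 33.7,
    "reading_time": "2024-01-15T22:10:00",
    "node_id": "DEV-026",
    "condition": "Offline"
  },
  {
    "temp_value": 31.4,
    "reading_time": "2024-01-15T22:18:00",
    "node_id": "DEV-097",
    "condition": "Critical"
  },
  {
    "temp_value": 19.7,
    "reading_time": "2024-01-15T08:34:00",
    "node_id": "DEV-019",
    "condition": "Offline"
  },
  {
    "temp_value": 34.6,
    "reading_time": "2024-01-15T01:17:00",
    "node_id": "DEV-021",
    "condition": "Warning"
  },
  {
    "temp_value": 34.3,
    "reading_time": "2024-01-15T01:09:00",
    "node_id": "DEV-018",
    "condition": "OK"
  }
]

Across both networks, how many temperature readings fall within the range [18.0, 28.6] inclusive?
6

Schema mapping: "temperature" (sensor_array_1) = "temp_value" (sensor_array_2) = temperature

Readings in [18.0, 28.6] from sensor_array_1: 5
Readings in [18.0, 28.6] from sensor_array_2: 1

Total count: 5 + 1 = 6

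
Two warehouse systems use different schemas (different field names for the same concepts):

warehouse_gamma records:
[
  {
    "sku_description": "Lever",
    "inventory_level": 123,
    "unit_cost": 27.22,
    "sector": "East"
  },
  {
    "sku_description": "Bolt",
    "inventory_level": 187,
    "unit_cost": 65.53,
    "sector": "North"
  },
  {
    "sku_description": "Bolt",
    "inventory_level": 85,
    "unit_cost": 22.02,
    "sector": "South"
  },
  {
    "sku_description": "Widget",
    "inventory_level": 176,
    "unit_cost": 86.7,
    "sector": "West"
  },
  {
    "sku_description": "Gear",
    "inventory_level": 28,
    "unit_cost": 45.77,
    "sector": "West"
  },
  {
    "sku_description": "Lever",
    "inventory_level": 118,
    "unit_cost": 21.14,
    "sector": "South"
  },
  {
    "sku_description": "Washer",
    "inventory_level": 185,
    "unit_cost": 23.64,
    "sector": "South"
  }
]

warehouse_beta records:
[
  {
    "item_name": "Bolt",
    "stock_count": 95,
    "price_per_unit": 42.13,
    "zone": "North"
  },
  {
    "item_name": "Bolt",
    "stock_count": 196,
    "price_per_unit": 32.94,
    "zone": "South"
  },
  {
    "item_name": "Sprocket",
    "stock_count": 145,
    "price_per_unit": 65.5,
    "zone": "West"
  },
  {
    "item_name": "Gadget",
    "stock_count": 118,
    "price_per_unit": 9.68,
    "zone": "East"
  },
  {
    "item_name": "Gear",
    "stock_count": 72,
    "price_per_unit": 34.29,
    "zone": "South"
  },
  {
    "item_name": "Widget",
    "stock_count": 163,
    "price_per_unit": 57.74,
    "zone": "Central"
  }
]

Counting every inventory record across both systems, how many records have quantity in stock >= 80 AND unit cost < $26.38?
4

Schema mappings:
- "inventory_level" (warehouse_gamma) = "stock_count" (warehouse_beta) = quantity
- "unit_cost" (warehouse_gamma) = "price_per_unit" (warehouse_beta) = unit cost

Records meeting both conditions in warehouse_gamma: 3
Records meeting both conditions in warehouse_beta: 1

Total: 3 + 1 = 4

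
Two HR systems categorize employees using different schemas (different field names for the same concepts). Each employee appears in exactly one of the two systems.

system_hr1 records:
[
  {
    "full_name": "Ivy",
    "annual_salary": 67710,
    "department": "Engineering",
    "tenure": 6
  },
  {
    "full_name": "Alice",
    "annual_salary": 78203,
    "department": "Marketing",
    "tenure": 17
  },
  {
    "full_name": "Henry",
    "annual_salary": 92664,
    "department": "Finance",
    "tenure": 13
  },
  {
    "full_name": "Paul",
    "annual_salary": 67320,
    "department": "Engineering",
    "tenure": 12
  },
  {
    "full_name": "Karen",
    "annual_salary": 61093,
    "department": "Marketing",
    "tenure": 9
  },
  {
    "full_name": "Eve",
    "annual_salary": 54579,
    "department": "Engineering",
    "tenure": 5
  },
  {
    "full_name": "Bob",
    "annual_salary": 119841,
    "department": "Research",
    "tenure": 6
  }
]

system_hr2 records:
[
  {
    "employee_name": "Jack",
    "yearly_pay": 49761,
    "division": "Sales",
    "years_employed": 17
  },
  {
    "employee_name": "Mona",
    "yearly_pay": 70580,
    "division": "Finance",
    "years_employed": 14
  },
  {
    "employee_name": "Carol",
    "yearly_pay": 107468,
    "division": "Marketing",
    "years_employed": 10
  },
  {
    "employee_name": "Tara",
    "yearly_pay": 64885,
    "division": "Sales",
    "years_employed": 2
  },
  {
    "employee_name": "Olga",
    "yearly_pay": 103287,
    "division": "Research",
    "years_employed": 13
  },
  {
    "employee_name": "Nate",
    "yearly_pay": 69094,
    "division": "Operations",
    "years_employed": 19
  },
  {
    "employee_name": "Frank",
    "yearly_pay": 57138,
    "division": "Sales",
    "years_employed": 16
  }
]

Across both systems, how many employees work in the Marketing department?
3

Schema mapping: "department" (system_hr1) = "division" (system_hr2) = department

Marketing employees in system_hr1: 2
Marketing employees in system_hr2: 1

Total in Marketing: 2 + 1 = 3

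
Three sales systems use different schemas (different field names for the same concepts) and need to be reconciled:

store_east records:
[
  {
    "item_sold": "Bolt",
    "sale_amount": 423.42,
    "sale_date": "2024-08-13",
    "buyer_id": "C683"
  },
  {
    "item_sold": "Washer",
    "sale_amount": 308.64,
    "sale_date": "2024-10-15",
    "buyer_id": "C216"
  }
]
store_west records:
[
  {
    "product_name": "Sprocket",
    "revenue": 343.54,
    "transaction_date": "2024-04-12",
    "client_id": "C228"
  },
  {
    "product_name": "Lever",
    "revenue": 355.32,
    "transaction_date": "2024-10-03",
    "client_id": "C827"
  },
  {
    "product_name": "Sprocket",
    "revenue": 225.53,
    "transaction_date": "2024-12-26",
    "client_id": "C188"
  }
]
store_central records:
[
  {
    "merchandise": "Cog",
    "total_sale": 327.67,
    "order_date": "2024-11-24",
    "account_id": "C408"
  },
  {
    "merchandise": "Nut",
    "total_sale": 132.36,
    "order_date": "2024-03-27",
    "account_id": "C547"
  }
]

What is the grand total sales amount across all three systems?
2116.48

Schema reconciliation - all amount fields map to sale amount:

store_east (sale_amount): 732.06
store_west (revenue): 924.39
store_central (total_sale): 460.03

Grand total: 2116.48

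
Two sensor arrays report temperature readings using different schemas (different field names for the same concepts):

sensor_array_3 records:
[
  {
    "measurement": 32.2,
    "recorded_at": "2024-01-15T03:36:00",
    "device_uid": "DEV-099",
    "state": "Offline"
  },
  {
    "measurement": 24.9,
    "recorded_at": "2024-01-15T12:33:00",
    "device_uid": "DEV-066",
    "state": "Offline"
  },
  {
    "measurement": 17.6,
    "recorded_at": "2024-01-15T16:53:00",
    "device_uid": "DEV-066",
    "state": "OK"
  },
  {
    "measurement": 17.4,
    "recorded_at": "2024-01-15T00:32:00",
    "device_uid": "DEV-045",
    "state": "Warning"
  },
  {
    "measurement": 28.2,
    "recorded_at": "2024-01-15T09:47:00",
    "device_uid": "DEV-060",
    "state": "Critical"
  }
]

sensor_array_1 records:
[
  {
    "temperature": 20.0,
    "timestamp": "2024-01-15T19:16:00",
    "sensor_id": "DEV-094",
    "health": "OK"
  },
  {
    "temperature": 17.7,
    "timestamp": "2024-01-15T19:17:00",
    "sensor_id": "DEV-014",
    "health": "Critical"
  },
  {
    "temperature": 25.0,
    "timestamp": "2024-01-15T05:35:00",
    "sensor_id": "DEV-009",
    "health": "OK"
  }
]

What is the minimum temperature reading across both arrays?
17.4

Schema mapping: "measurement" (sensor_array_3) = "temperature" (sensor_array_1) = temperature reading

Minimum in sensor_array_3: 17.4
Minimum in sensor_array_1: 17.7

Overall minimum: min(17.4, 17.7) = 17.4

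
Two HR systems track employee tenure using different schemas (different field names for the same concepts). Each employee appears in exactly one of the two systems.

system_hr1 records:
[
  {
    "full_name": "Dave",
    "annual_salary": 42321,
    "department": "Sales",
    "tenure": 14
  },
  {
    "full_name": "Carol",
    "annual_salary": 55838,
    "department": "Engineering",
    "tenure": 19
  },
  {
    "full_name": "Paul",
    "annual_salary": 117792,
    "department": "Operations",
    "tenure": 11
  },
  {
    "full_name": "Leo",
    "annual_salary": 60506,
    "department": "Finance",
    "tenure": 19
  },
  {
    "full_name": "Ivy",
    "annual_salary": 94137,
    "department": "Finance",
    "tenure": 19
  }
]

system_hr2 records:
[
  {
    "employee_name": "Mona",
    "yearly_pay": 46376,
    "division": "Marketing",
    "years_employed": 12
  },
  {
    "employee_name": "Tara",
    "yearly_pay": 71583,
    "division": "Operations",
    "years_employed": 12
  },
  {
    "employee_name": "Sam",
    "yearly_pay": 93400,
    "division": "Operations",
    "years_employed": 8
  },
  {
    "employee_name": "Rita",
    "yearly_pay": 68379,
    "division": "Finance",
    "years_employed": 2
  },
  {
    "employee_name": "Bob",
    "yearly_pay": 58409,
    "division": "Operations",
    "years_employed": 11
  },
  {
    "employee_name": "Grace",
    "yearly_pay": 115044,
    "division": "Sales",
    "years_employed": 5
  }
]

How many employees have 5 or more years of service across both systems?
10

Reconcile schemas: "tenure" (system_hr1) = "years_employed" (system_hr2) = years of service

From system_hr1: 5 employees with >= 5 years
From system_hr2: 5 employees with >= 5 years

Total: 5 + 5 = 10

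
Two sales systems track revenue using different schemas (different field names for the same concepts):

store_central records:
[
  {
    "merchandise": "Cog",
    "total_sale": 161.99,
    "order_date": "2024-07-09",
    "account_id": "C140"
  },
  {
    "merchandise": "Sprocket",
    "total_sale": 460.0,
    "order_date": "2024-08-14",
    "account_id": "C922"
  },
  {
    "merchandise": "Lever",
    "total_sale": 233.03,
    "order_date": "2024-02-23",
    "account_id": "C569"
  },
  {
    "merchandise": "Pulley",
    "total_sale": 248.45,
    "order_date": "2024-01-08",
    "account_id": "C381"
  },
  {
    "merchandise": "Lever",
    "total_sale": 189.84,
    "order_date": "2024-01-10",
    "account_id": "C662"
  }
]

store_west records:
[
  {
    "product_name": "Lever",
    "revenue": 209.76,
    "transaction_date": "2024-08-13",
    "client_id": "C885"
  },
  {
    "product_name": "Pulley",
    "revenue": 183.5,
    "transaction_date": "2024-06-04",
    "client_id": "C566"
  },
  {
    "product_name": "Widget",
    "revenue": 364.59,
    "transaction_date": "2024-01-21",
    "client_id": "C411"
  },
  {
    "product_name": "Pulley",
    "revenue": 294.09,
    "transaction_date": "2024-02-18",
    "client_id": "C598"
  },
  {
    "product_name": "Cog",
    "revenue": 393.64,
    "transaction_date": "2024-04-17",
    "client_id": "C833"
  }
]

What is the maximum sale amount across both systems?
460.0

Reconcile: "total_sale" (store_central) = "revenue" (store_west) = sale amount

Maximum in store_central: 460.0
Maximum in store_west: 393.64

Overall maximum: max(460.0, 393.64) = 460.0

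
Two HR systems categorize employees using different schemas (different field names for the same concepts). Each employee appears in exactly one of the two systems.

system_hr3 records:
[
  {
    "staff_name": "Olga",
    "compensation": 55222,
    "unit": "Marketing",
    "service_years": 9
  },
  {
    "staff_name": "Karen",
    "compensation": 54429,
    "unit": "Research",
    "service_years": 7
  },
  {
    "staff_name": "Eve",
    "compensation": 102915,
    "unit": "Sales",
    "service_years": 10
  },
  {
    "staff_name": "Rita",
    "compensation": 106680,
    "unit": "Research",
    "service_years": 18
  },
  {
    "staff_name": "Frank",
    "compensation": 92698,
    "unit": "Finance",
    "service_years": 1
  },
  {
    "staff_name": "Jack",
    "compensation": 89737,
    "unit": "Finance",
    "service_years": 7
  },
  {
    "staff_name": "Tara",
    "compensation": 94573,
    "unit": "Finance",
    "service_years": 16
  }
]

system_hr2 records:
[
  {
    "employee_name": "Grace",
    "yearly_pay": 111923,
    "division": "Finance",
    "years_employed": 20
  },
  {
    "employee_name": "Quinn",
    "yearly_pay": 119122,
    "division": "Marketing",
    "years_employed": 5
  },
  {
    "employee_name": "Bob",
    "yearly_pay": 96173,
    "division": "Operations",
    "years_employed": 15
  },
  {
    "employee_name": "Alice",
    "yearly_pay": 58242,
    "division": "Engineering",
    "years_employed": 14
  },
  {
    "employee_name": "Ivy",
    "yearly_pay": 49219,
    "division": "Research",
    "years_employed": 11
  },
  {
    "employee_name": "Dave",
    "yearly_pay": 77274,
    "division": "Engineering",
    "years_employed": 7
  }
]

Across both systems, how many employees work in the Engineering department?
2

Schema mapping: "unit" (system_hr3) = "division" (system_hr2) = department

Engineering employees in system_hr3: 0
Engineering employees in system_hr2: 2

Total in Engineering: 0 + 2 = 2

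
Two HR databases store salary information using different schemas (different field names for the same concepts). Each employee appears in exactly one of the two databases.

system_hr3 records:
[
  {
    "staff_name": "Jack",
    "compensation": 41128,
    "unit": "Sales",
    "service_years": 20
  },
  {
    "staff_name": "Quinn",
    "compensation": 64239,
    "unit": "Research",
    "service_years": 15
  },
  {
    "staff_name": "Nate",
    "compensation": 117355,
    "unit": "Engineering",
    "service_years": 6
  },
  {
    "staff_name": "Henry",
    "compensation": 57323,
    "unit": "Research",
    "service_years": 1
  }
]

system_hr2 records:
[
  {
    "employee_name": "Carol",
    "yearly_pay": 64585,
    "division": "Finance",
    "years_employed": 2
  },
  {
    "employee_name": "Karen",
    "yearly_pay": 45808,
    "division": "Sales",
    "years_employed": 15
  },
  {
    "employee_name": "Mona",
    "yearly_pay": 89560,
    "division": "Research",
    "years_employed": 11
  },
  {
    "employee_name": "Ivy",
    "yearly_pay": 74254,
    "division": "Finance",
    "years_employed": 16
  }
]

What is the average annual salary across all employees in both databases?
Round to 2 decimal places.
69281.50

Schema mapping: "compensation" (system_hr3) = "yearly_pay" (system_hr2) = annual salary

All salaries: [41128, 64239, 117355, 57323, 64585, 45808, 89560, 74254]
Sum: 554252
Count: 8
Average: 554252 / 8 = 69281.50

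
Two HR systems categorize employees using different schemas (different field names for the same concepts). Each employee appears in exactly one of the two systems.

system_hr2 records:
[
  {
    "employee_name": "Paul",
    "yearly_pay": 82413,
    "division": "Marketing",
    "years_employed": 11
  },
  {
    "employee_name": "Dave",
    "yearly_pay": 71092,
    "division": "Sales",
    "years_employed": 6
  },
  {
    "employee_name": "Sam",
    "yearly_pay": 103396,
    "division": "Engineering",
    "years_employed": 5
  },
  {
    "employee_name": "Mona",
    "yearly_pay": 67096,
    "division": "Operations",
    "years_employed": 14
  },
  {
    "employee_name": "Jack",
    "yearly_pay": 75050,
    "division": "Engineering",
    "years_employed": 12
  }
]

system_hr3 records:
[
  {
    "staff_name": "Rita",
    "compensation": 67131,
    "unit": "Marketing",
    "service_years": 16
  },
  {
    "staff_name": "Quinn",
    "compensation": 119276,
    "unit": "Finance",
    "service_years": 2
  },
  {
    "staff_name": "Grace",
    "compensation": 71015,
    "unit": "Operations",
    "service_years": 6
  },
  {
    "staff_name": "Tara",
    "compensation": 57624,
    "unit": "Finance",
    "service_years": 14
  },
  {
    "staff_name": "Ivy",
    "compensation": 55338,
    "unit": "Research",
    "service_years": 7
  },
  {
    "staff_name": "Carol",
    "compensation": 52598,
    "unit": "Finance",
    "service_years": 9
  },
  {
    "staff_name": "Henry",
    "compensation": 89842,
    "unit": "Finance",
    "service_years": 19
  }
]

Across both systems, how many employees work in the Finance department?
4

Schema mapping: "division" (system_hr2) = "unit" (system_hr3) = department

Finance employees in system_hr2: 0
Finance employees in system_hr3: 4

Total in Finance: 0 + 4 = 4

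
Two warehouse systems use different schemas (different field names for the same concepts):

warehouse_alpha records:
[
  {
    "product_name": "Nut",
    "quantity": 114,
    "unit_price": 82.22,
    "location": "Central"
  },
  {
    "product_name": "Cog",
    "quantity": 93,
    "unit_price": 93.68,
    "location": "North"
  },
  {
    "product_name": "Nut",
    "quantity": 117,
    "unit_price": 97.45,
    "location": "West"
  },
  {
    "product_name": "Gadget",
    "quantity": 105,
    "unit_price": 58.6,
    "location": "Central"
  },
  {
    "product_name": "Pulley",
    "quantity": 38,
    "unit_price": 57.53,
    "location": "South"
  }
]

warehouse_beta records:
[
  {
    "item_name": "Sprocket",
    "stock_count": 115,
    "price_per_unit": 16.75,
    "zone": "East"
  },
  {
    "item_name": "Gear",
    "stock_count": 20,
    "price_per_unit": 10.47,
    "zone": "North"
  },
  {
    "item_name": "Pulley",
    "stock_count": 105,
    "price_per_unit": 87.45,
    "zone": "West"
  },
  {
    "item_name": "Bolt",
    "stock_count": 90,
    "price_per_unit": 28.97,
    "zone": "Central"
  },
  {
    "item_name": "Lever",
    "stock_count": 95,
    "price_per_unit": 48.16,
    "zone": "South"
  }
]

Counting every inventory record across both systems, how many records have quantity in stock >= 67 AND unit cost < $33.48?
2

Schema mappings:
- "quantity" (warehouse_alpha) = "stock_count" (warehouse_beta) = quantity
- "unit_price" (warehouse_alpha) = "price_per_unit" (warehouse_beta) = unit cost

Records meeting both conditions in warehouse_alpha: 0
Records meeting both conditions in warehouse_beta: 2

Total: 0 + 2 = 2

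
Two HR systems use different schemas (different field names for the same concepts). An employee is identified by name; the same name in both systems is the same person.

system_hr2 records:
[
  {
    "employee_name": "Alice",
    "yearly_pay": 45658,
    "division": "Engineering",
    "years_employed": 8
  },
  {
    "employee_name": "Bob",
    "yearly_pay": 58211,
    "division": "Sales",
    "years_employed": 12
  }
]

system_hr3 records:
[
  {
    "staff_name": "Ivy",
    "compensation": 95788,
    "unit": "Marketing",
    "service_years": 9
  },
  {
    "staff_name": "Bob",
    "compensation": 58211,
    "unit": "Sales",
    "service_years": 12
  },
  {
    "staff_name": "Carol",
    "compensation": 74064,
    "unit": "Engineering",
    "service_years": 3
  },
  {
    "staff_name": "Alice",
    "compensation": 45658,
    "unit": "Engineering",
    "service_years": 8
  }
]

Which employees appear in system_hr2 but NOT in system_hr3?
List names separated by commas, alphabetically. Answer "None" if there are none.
None

Schema mapping: "employee_name" (system_hr2) = "staff_name" (system_hr3) = employee name

Names in system_hr2: ['Alice', 'Bob']
Names in system_hr3: ['Alice', 'Bob', 'Carol', 'Ivy']

In system_hr2 but not system_hr3: None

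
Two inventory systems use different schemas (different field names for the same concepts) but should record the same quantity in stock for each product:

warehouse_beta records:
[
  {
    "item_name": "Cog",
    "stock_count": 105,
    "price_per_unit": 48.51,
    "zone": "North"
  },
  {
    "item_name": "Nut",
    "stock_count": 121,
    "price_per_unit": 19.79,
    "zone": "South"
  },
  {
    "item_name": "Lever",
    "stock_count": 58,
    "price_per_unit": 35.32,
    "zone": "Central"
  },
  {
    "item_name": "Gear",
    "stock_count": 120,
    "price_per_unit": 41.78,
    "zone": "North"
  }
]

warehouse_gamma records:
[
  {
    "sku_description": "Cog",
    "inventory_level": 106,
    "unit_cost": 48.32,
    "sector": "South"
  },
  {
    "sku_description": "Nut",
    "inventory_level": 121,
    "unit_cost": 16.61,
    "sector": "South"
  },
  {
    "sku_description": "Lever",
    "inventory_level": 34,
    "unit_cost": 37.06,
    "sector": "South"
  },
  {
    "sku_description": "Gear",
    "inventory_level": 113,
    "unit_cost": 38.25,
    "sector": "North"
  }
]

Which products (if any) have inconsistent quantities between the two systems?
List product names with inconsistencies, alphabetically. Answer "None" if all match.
Cog, Gear, Lever

Schema mappings:
- "item_name" (warehouse_beta) = "sku_description" (warehouse_gamma) = product name
- "stock_count" (warehouse_beta) = "inventory_level" (warehouse_gamma) = quantity

Comparison:
  Cog: 105 vs 106 - MISMATCH
  Nut: 121 vs 121 - MATCH
  Lever: 58 vs 34 - MISMATCH
  Gear: 120 vs 113 - MISMATCH

Products with inconsistencies: Cog, Gear, Lever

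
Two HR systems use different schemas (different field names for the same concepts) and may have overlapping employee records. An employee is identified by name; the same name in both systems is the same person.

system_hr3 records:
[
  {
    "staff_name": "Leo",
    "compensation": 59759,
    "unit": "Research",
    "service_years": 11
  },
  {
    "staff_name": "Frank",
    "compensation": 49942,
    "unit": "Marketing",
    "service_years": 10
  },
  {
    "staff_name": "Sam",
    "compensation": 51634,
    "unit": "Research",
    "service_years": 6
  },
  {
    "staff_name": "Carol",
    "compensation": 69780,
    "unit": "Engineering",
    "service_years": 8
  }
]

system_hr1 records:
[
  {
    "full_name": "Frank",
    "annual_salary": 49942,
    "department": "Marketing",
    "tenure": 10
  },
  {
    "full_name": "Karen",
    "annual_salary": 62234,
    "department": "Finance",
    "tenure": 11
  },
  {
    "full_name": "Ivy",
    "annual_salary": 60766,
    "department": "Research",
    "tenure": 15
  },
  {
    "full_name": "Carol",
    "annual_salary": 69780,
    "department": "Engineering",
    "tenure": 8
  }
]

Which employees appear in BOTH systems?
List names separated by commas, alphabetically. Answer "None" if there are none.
Carol, Frank

Schema mapping: "staff_name" (system_hr3) = "full_name" (system_hr1) = employee name

Names in system_hr3: ['Carol', 'Frank', 'Leo', 'Sam']
Names in system_hr1: ['Carol', 'Frank', 'Ivy', 'Karen']

Intersection: ['Carol', 'Frank']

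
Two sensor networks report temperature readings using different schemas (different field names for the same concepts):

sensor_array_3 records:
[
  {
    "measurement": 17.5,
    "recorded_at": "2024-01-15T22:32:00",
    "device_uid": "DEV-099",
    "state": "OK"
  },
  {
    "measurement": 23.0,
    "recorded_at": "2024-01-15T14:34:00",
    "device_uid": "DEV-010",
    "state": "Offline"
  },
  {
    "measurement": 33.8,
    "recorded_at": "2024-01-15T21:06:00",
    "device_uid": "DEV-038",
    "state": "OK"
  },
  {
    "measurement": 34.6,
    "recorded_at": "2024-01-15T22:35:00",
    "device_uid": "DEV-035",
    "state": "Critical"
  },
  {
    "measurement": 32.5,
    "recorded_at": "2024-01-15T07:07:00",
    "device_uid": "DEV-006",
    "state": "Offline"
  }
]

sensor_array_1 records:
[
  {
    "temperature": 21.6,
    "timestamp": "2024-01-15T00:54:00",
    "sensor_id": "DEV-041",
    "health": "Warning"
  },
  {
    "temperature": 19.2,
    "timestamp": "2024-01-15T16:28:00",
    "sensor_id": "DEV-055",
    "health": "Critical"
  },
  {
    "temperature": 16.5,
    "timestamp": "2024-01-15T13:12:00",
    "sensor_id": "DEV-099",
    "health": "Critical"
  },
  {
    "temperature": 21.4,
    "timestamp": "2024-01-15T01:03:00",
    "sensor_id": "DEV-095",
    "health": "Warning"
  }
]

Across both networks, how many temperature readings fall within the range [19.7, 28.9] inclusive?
3

Schema mapping: "measurement" (sensor_array_3) = "temperature" (sensor_array_1) = temperature

Readings in [19.7, 28.9] from sensor_array_3: 1
Readings in [19.7, 28.9] from sensor_array_1: 2

Total count: 1 + 2 = 3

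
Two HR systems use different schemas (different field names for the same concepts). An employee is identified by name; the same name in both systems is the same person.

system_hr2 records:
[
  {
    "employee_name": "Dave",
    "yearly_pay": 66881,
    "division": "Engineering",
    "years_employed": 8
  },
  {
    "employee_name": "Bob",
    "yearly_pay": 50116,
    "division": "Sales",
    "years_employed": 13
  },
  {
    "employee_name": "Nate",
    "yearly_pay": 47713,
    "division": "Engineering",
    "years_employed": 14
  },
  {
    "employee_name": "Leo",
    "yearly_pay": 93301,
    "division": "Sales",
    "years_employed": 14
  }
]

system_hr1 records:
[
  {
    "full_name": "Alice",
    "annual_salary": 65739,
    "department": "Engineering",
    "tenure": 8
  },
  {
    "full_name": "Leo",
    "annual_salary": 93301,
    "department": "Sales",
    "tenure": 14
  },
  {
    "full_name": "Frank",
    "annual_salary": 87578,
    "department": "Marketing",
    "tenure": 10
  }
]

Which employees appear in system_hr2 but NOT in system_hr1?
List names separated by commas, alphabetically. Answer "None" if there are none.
Bob, Dave, Nate

Schema mapping: "employee_name" (system_hr2) = "full_name" (system_hr1) = employee name

Names in system_hr2: ['Bob', 'Dave', 'Leo', 'Nate']
Names in system_hr1: ['Alice', 'Frank', 'Leo']

In system_hr2 but not system_hr1: ['Bob', 'Dave', 'Nate']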